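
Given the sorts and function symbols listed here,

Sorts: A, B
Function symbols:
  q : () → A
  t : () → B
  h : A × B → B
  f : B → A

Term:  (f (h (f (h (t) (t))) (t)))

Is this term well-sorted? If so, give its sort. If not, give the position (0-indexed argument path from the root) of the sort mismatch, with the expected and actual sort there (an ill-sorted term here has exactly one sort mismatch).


        (t) : B
        (t) : B
      (h (t) (t)) : ✗ arg 0 at [0, 0, 0, 0] has sort B, expected A
    (t) : B

ill-sorted at position [0, 0, 0, 0]: expected A, got B


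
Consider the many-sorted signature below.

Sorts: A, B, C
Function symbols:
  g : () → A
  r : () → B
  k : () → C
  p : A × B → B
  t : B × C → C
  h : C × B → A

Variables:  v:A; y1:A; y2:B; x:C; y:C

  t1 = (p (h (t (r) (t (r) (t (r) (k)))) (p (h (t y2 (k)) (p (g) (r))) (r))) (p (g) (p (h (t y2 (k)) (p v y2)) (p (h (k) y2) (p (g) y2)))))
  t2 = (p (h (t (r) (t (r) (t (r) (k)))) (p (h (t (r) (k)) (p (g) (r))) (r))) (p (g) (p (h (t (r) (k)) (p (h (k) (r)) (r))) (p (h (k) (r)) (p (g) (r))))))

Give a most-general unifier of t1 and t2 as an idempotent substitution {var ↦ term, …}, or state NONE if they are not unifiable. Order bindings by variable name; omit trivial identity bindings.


{v ↦ (h (k) (r)), y2 ↦ (r)}


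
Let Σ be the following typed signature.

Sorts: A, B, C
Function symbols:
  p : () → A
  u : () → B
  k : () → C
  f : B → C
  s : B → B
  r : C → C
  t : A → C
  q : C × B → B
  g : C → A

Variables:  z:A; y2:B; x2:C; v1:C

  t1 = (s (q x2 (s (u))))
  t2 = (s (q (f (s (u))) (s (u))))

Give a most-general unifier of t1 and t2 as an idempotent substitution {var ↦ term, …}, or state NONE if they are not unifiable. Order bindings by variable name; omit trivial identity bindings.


{x2 ↦ (f (s (u)))}


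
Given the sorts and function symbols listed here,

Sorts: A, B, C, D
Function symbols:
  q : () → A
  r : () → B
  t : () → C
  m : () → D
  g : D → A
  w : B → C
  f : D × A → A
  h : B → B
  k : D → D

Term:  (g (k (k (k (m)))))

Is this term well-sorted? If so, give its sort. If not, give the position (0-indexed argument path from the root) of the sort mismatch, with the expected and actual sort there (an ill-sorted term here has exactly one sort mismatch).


        (m) : D
      (k (m)) : D
    (k (k (m))) : D
  (k (k (k (m)))) : D
(g (k (k (k (m))))) : A

well-sorted; sort = A


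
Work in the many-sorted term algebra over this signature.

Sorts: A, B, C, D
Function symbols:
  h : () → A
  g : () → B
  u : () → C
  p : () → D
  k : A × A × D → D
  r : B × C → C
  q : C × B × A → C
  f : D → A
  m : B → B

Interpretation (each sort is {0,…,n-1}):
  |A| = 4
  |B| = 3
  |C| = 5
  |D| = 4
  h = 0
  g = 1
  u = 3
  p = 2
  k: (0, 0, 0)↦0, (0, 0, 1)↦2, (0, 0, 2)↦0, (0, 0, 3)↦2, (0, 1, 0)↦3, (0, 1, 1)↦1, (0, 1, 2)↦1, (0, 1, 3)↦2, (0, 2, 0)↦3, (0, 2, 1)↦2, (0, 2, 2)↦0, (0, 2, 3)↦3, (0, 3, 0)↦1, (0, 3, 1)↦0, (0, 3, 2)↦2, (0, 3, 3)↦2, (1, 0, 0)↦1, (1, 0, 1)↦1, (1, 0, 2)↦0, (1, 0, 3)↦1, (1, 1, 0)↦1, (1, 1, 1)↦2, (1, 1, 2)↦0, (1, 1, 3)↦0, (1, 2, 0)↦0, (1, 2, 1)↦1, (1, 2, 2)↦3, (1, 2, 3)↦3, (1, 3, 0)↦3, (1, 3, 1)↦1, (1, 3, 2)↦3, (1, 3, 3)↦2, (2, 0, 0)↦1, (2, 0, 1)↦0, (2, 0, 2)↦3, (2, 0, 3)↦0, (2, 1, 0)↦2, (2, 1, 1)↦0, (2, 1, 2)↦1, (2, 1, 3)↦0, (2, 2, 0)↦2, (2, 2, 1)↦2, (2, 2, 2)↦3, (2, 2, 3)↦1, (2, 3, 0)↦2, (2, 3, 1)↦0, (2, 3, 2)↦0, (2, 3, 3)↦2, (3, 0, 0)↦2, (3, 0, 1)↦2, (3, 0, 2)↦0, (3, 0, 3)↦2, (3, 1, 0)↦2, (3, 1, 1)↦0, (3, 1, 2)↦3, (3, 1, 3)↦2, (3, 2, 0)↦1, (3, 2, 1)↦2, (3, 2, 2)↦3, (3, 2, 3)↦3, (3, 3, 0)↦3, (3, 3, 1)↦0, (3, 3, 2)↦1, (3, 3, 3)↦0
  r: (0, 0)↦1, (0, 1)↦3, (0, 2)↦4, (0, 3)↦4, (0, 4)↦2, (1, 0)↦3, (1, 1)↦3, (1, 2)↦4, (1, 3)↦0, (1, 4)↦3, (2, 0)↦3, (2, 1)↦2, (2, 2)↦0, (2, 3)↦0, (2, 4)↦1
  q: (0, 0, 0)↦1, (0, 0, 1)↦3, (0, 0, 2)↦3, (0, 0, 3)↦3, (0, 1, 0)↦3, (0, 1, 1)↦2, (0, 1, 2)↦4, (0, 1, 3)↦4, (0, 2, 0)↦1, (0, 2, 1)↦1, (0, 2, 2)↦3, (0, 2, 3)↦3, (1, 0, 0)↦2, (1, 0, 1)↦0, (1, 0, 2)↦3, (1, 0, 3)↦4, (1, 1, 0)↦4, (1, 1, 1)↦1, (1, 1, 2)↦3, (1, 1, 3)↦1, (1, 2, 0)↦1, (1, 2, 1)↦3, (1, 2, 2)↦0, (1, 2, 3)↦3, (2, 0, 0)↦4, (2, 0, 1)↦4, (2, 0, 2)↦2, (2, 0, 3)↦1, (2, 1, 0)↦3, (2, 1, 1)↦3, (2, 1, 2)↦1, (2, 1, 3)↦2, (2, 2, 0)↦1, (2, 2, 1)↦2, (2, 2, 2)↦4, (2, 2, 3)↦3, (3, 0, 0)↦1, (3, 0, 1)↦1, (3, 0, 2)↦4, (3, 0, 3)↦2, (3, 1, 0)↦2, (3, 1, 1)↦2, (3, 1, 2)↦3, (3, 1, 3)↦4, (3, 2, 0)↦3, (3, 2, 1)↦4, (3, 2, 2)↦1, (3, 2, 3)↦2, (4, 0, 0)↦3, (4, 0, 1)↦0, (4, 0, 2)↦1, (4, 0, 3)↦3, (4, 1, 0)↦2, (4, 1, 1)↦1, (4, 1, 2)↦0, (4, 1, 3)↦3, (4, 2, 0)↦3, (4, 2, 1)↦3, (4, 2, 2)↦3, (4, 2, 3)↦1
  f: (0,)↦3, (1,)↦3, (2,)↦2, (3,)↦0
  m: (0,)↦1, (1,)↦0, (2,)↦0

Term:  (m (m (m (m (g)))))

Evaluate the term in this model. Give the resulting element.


  g = 1
  (m (g)) = m(1,) = 0
  (m (m (g))) = m(0,) = 1
  (m (m (m (g)))) = m(1,) = 0
  (m (m (m (m (g))))) = m(0,) = 1

value = 1


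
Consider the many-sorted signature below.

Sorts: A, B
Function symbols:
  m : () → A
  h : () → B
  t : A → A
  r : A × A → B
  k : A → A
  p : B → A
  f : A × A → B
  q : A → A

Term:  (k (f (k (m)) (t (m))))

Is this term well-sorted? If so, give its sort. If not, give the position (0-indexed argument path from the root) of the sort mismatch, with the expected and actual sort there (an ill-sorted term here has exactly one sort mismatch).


ill-sorted at position [0]: expected A, got B

      (m) : A
    (k (m)) : A
      (m) : A
    (t (m)) : A
  (f (k (m)) (t (m))) : B
(k (f (k (m)) (t (m)))) : ✗ arg 0 at [0] has sort B, expected A


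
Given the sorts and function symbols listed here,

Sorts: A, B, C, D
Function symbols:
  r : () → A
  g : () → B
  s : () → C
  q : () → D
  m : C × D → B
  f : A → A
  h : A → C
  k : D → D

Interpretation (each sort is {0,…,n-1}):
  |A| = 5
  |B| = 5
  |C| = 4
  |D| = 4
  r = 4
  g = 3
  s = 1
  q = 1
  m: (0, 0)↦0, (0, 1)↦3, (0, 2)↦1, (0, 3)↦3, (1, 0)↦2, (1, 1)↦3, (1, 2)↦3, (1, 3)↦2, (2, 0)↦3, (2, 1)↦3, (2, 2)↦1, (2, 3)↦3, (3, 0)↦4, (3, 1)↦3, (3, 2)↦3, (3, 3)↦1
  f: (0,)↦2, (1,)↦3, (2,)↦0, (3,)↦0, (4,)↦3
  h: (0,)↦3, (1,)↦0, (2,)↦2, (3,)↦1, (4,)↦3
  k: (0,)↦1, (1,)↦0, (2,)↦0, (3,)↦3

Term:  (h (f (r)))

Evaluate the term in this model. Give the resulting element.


value = 1

  r = 4
  (f (r)) = f(4,) = 3
  (h (f (r))) = h(3,) = 1


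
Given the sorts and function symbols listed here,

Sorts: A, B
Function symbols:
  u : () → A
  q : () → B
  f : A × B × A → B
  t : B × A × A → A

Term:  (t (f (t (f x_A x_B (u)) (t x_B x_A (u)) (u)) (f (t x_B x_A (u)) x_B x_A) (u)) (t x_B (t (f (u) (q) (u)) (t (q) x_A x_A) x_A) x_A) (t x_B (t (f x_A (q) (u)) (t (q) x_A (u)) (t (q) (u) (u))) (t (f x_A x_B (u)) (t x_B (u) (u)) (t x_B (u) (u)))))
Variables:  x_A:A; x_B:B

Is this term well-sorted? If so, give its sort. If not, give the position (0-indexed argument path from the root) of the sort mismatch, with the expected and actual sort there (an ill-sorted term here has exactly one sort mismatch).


        x_A : A
        x_B : B
        (u) : A
      (f x_A x_B (u)) : B
        x_B : B
        x_A : A
        (u) : A
      (t x_B x_A (u)) : A
      (u) : A
    (t (f x_A x_B (u)) (t x_B x_A (u)) (u)) : A
        x_B : B
        x_A : A
        (u) : A
      (t x_B x_A (u)) : A
      x_B : B
      x_A : A
    (f (t x_B x_A (u)) x_B x_A) : B
    (u) : A
  (f (t (f x_A x_B (u)) (t x_B x_A (u)) (u)) (f (t x_B x_A (u)) x_B x_A) (u)) : B
    x_B : B
        (u) : A
        (q) : B
        (u) : A
      (f (u) (q) (u)) : B
        (q) : B
        x_A : A
        x_A : A
      (t (q) x_A x_A) : A
      x_A : A
    (t (f (u) (q) (u)) (t (q) x_A x_A) x_A) : A
    x_A : A
  (t x_B (t (f (u) (q) (u)) (t (q) x_A x_A) x_A) x_A) : A
    x_B : B
        x_A : A
        (q) : B
        (u) : A
      (f x_A (q) (u)) : B
        (q) : B
        x_A : A
        (u) : A
      (t (q) x_A (u)) : A
        (q) : B
        (u) : A
        (u) : A
      (t (q) (u) (u)) : A
    (t (f x_A (q) (u)) (t (q) x_A (u)) (t (q) (u) (u))) : A
        x_A : A
        x_B : B
        (u) : A
      (f x_A x_B (u)) : B
        x_B : B
        (u) : A
        (u) : A
      (t x_B (u) (u)) : A
        x_B : B
        (u) : A
        (u) : A
      (t x_B (u) (u)) : A
    (t (f x_A x_B (u)) (t x_B (u) (u)) (t x_B (u) (u))) : A
  (t x_B (t (f x_A (q) (u)) (t (q) x_A (u)) (t (q) (u) (u))) (t (f x_A x_B (u)) (t x_B (u) (u)) (t x_B (u) (u)))) : A
(t (f (t (f x_A x_B (u)) (t x_B x_A (u)) (u)) (f (t x_B x_A (u)) x_B x_A) (u)) (t x_B (t (f (u) (q) (u)) (t (q) x_A x_A) x_A) x_A) (t x_B (t (f x_A (q) (u)) (t (q) x_A (u)) (t (q) (u) (u))) (t (f x_A x_B (u)) (t x_B (u) (u)) (t x_B (u) (u))))) : A

well-sorted; sort = A


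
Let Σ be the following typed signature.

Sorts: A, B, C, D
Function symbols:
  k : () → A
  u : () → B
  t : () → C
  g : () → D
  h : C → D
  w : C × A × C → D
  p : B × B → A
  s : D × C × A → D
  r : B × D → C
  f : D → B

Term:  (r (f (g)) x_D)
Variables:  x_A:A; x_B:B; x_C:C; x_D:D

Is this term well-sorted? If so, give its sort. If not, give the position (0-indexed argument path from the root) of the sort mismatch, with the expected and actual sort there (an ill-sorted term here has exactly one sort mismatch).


    (g) : D
  (f (g)) : B
  x_D : D
(r (f (g)) x_D) : C

well-sorted; sort = C


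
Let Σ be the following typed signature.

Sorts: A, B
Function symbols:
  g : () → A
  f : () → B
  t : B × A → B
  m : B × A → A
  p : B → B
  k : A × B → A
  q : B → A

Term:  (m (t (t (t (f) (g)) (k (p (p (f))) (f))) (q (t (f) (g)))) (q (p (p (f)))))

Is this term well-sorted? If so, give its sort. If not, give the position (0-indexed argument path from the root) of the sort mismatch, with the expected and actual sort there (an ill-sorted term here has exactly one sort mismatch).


ill-sorted at position [0, 0, 1, 0]: expected A, got B

        (f) : B
        (g) : A
      (t (f) (g)) : B
            (f) : B
          (p (f)) : B
        (p (p (f))) : B
        (f) : B
      (k (p (p (f))) (f)) : ✗ arg 0 at [0, 0, 1, 0] has sort B, expected A
        (f) : B
        (g) : A
      (t (f) (g)) : B
    (q (t (f) (g))) : A
        (f) : B
      (p (f)) : B
    (p (p (f))) : B
  (q (p (p (f)))) : A


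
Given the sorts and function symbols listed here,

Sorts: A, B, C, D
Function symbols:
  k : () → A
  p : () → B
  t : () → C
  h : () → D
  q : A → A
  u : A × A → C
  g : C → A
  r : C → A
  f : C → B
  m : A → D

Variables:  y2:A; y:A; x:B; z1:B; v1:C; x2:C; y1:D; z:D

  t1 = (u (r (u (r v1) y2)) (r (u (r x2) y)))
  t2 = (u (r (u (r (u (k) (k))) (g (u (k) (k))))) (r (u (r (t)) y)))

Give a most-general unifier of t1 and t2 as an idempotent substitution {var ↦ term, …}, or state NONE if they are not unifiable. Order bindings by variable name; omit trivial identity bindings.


{v1 ↦ (u (k) (k)), x2 ↦ (t), y2 ↦ (g (u (k) (k)))}


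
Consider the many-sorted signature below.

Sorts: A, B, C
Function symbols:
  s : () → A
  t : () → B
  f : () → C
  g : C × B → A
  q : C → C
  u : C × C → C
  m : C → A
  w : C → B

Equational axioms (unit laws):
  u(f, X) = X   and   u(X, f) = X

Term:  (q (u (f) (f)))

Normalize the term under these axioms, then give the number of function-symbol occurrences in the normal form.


size = 2

1. (q (u (f) (f)))  →  (q (f))
normal form: (q (f))


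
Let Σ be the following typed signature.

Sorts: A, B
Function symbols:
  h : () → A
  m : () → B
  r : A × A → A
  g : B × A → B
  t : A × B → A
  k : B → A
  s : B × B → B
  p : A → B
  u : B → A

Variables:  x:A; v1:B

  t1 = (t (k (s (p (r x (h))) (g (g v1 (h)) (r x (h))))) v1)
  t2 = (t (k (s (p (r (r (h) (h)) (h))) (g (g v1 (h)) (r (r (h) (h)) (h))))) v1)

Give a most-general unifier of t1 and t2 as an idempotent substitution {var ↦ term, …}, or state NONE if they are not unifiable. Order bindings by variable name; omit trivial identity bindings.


{x ↦ (r (h) (h))}


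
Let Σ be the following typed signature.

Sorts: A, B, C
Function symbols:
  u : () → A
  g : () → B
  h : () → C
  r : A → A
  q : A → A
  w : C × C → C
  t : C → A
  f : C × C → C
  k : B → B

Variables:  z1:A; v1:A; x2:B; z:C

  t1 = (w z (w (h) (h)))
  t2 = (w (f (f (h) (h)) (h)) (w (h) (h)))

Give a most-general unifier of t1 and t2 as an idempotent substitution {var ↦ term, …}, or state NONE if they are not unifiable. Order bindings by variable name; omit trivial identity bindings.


{z ↦ (f (f (h) (h)) (h))}


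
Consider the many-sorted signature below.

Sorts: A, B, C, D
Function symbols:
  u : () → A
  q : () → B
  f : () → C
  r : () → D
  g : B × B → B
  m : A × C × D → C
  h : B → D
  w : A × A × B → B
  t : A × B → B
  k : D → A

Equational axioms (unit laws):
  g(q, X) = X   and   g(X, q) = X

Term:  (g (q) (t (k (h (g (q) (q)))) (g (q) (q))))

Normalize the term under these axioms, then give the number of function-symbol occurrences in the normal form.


1. (g (q) (t (k (h (g (q) (q)))) (g (q) (q))))  →  (t (k (h (g (q) (q)))) (g (q) (q)))
2. (t (k (h (g (q) (q)))) (g (q) (q)))  →  (t (k (h (q))) (g (q) (q)))
3. (t (k (h (q))) (g (q) (q)))  →  (t (k (h (q))) (q))
normal form: (t (k (h (q))) (q))

size = 5


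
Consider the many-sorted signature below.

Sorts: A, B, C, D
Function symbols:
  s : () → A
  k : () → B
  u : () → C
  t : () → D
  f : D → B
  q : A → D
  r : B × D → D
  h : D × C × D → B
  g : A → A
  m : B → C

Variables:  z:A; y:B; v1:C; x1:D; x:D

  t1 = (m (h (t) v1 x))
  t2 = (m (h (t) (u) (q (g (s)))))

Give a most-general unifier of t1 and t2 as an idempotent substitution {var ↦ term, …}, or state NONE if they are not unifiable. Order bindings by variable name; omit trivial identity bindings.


{v1 ↦ (u), x ↦ (q (g (s)))}


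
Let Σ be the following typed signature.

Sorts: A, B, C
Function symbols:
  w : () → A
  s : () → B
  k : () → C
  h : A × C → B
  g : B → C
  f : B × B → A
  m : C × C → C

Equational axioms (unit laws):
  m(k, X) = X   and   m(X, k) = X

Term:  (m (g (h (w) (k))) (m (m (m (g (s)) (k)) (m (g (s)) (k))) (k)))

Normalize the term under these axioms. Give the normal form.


normal form = (m (g (h (w) (k))) (m (g (s)) (g (s))))

1. (m (g (h (w) (k))) (m (m (m (g (s)) (k)) (m (g (s)) (k))) (k)))  →  (m (g (h (w) (k))) (m (m (g (s)) (k)) (m (g (s)) (k))))
2. (m (g (h (w) (k))) (m (m (g (s)) (k)) (m (g (s)) (k))))  →  (m (g (h (w) (k))) (m (g (s)) (m (g (s)) (k))))
3. (m (g (h (w) (k))) (m (g (s)) (m (g (s)) (k))))  →  (m (g (h (w) (k))) (m (g (s)) (g (s))))


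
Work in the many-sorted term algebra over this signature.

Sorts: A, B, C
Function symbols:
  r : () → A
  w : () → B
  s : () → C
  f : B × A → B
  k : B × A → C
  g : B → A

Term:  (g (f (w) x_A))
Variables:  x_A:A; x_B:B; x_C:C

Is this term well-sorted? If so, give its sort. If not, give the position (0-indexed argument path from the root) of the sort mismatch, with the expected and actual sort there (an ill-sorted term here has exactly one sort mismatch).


well-sorted; sort = A

    (w) : B
    x_A : A
  (f (w) x_A) : B
(g (f (w) x_A)) : A


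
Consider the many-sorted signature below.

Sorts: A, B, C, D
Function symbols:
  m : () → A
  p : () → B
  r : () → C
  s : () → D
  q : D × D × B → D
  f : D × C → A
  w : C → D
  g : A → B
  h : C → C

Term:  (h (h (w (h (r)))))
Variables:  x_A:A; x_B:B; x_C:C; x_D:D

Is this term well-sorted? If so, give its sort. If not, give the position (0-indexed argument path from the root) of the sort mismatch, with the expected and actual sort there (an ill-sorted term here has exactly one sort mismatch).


ill-sorted at position [0, 0]: expected C, got D

        (r) : C
      (h (r)) : C
    (w (h (r))) : D
  (h (w (h (r)))) : ✗ arg 0 at [0, 0] has sort D, expected C


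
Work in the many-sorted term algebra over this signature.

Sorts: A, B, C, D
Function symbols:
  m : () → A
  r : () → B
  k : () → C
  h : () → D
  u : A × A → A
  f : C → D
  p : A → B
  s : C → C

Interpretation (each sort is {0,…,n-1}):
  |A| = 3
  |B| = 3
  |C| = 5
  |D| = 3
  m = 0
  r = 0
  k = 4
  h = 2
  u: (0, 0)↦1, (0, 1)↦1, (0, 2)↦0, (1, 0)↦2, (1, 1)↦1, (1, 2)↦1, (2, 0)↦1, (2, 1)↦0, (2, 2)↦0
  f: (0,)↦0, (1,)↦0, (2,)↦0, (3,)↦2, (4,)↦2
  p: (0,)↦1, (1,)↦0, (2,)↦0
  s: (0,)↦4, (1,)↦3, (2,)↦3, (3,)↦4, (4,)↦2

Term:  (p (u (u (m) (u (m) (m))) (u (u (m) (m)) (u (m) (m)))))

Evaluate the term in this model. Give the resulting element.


  m = 0
  m = 0
  m = 0
  (u (m) (m)) = u(0, 0) = 1
  (u (m) (u (m) (m))) = u(0, 1) = 1
  m = 0
  m = 0
  (u (m) (m)) = u(0, 0) = 1
  m = 0
  m = 0
  (u (m) (m)) = u(0, 0) = 1
  (u (u (m) (m)) (u (m) (m))) = u(1, 1) = 1
  (u (u (m) (u (m) (m))) (u (u (m) (m)) (u (m) (m)))) = u(1, 1) = 1
  (p (u (u (m) (u (m) (m))) (u (u (m) (m)) (u (m) (m))))) = p(1,) = 0

value = 0


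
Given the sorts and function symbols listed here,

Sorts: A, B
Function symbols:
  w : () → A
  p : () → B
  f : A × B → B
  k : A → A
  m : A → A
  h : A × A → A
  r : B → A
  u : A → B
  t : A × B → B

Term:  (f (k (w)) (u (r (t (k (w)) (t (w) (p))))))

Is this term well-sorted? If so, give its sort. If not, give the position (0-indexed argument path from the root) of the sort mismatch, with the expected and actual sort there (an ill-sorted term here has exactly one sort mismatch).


well-sorted; sort = B

    (w) : A
  (k (w)) : A
          (w) : A
        (k (w)) : A
          (w) : A
          (p) : B
        (t (w) (p)) : B
      (t (k (w)) (t (w) (p))) : B
    (r (t (k (w)) (t (w) (p)))) : A
  (u (r (t (k (w)) (t (w) (p))))) : B
(f (k (w)) (u (r (t (k (w)) (t (w) (p)))))) : B


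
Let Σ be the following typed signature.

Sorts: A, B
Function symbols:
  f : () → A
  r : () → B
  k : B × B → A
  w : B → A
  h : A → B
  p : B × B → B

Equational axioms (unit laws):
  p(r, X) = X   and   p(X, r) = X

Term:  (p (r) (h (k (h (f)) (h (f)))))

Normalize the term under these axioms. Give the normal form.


normal form = (h (k (h (f)) (h (f))))

1. (p (r) (h (k (h (f)) (h (f)))))  →  (h (k (h (f)) (h (f))))


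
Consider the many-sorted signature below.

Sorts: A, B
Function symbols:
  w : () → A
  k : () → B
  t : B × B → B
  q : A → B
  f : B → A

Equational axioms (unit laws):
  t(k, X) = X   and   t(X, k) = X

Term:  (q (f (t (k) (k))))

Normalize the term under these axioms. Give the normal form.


normal form = (q (f (k)))

1. (q (f (t (k) (k))))  →  (q (f (k)))


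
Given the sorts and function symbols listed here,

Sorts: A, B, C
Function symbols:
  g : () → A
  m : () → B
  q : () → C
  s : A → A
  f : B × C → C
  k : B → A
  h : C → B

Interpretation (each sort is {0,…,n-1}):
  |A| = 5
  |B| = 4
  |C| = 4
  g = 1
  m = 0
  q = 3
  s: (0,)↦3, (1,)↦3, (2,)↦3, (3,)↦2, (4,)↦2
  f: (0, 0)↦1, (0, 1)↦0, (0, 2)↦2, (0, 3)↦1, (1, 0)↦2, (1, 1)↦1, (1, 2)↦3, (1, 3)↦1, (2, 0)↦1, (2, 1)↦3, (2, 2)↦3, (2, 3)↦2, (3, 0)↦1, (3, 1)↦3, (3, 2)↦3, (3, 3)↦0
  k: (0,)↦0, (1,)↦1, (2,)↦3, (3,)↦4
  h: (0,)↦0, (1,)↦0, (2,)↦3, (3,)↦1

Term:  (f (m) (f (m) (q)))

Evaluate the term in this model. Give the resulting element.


value = 0

  m = 0
  m = 0
  q = 3
  (f (m) (q)) = f(0, 3) = 1
  (f (m) (f (m) (q))) = f(0, 1) = 0


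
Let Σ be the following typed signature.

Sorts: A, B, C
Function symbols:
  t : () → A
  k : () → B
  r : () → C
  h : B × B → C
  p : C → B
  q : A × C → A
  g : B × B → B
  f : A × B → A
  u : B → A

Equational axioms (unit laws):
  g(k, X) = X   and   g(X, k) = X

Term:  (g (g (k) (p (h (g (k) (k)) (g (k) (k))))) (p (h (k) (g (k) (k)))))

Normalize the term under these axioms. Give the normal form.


1. (g (g (k) (p (h (g (k) (k)) (g (k) (k))))) (p (h (k) (g (k) (k)))))  →  (g (p (h (g (k) (k)) (g (k) (k)))) (p (h (k) (g (k) (k)))))
2. (g (p (h (g (k) (k)) (g (k) (k)))) (p (h (k) (g (k) (k)))))  →  (g (p (h (k) (g (k) (k)))) (p (h (k) (g (k) (k)))))
3. (g (p (h (k) (g (k) (k)))) (p (h (k) (g (k) (k)))))  →  (g (p (h (k) (k))) (p (h (k) (g (k) (k)))))
4. (g (p (h (k) (k))) (p (h (k) (g (k) (k)))))  →  (g (p (h (k) (k))) (p (h (k) (k))))

normal form = (g (p (h (k) (k))) (p (h (k) (k))))


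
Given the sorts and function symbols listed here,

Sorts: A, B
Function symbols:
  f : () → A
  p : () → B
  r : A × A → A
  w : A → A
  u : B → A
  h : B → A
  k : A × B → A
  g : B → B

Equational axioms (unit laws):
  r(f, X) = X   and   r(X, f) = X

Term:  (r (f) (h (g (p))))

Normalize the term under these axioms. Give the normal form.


normal form = (h (g (p)))

1. (r (f) (h (g (p))))  →  (h (g (p)))


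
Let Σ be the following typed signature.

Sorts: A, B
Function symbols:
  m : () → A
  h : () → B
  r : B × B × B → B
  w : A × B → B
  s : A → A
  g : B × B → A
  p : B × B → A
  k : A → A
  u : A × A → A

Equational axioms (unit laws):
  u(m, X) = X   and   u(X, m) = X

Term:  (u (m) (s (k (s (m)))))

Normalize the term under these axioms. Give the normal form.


normal form = (s (k (s (m))))

1. (u (m) (s (k (s (m)))))  →  (s (k (s (m))))


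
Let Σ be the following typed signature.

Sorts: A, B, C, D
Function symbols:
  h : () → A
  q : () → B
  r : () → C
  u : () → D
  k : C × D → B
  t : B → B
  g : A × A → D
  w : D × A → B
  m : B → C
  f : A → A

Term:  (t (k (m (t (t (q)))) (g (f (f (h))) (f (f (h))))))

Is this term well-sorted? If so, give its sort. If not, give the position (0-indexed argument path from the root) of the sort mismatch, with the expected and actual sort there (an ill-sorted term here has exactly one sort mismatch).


          (q) : B
        (t (q)) : B
      (t (t (q))) : B
    (m (t (t (q)))) : C
          (h) : A
        (f (h)) : A
      (f (f (h))) : A
          (h) : A
        (f (h)) : A
      (f (f (h))) : A
    (g (f (f (h))) (f (f (h)))) : D
  (k (m (t (t (q)))) (g (f (f (h))) (f (f (h))))) : B
(t (k (m (t (t (q)))) (g (f (f (h))) (f (f (h)))))) : B

well-sorted; sort = B


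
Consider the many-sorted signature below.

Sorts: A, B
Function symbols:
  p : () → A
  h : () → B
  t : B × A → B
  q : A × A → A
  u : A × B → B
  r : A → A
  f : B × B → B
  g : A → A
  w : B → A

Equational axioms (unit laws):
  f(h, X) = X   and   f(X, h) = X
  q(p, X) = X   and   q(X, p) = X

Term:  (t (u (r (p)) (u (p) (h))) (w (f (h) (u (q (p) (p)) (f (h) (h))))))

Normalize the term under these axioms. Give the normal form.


normal form = (t (u (r (p)) (u (p) (h))) (w (u (p) (h))))

1. (t (u (r (p)) (u (p) (h))) (w (f (h) (u (q (p) (p)) (f (h) (h))))))  →  (t (u (r (p)) (u (p) (h))) (w (u (q (p) (p)) (f (h) (h)))))
2. (t (u (r (p)) (u (p) (h))) (w (u (q (p) (p)) (f (h) (h)))))  →  (t (u (r (p)) (u (p) (h))) (w (u (p) (f (h) (h)))))
3. (t (u (r (p)) (u (p) (h))) (w (u (p) (f (h) (h)))))  →  (t (u (r (p)) (u (p) (h))) (w (u (p) (h))))


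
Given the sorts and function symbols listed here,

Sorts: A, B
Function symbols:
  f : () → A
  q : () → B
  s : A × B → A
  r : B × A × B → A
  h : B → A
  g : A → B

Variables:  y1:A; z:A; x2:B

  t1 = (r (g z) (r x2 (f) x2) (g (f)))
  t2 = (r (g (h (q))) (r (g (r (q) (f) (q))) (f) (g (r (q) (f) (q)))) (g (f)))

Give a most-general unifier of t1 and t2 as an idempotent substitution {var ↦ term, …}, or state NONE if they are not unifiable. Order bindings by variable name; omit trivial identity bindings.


{x2 ↦ (g (r (q) (f) (q))), z ↦ (h (q))}


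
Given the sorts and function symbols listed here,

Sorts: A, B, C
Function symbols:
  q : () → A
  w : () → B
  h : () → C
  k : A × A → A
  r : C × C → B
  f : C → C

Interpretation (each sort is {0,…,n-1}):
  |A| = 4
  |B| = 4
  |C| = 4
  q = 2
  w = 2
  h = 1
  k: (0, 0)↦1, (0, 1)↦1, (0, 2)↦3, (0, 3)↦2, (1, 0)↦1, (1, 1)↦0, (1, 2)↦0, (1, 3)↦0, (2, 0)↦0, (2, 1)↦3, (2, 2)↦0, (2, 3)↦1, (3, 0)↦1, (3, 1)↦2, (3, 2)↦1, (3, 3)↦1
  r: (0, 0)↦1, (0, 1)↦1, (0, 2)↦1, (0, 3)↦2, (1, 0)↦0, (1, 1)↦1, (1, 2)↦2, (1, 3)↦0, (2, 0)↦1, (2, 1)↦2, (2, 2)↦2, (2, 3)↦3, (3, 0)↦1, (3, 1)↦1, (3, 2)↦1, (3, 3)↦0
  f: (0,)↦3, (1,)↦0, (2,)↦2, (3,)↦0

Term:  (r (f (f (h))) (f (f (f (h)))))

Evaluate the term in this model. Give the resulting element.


  h = 1
  (f (h)) = f(1,) = 0
  (f (f (h))) = f(0,) = 3
  h = 1
  (f (h)) = f(1,) = 0
  (f (f (h))) = f(0,) = 3
  (f (f (f (h)))) = f(3,) = 0
  (r (f (f (h))) (f (f (f (h))))) = r(3, 0) = 1

value = 1


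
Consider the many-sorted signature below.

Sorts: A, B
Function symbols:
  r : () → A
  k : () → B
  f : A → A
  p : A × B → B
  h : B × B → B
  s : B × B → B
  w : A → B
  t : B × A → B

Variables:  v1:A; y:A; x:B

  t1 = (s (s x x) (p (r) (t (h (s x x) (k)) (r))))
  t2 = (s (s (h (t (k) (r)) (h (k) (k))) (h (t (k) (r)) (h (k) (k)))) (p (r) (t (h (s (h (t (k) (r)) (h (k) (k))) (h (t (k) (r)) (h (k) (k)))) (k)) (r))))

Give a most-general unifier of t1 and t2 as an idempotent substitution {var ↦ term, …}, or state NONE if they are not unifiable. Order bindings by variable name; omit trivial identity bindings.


{x ↦ (h (t (k) (r)) (h (k) (k)))}


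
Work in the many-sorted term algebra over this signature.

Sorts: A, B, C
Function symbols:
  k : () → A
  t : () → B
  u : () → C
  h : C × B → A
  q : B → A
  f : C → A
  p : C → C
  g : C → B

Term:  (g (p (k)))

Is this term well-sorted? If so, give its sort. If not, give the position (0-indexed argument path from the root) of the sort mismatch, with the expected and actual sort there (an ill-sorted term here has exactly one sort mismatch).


ill-sorted at position [0, 0]: expected C, got A

    (k) : A
  (p (k)) : ✗ arg 0 at [0, 0] has sort A, expected C


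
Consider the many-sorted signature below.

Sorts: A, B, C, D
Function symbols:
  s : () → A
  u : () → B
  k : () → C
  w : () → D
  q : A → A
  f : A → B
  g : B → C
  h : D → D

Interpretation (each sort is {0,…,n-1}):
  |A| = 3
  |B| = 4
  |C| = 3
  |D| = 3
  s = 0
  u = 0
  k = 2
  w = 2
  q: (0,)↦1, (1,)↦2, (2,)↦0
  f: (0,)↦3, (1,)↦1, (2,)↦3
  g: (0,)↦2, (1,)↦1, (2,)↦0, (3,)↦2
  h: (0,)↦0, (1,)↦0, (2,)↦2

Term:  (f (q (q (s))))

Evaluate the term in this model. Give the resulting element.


value = 3

  s = 0
  (q (s)) = q(0,) = 1
  (q (q (s))) = q(1,) = 2
  (f (q (q (s)))) = f(2,) = 3


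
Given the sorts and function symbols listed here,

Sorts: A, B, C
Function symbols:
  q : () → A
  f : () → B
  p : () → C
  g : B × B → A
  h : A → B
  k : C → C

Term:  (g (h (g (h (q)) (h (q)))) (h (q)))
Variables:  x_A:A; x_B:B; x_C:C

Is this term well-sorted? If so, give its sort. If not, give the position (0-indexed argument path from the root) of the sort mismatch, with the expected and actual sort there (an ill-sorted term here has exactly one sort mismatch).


        (q) : A
      (h (q)) : B
        (q) : A
      (h (q)) : B
    (g (h (q)) (h (q))) : A
  (h (g (h (q)) (h (q)))) : B
    (q) : A
  (h (q)) : B
(g (h (g (h (q)) (h (q)))) (h (q))) : A

well-sorted; sort = A


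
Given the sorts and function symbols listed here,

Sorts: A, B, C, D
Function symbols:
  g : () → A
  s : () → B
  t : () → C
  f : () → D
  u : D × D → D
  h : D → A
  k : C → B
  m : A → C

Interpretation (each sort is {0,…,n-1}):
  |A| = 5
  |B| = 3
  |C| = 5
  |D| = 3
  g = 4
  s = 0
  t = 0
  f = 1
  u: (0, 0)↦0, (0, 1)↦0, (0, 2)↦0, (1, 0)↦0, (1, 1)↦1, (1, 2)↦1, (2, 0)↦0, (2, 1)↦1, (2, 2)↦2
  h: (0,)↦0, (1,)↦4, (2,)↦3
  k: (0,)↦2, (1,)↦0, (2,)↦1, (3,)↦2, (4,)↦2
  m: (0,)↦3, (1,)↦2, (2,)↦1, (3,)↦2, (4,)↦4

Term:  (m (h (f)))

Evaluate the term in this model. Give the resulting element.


value = 4

  f = 1
  (h (f)) = h(1,) = 4
  (m (h (f))) = m(4,) = 4


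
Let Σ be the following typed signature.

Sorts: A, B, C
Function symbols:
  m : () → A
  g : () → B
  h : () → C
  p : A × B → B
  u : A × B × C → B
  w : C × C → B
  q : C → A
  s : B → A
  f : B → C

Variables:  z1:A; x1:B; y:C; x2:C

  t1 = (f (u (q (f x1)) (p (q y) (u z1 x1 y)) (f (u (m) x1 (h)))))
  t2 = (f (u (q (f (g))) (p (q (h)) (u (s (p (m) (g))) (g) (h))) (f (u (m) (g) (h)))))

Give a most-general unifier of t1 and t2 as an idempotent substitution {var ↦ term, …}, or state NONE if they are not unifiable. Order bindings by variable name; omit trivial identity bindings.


{x1 ↦ (g), y ↦ (h), z1 ↦ (s (p (m) (g)))}


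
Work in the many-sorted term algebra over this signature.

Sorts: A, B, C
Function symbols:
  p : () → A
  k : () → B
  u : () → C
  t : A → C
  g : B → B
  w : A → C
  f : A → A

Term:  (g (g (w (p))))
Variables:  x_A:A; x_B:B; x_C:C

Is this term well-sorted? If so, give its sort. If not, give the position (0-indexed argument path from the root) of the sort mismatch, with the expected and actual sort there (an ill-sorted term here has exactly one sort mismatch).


ill-sorted at position [0, 0]: expected B, got C

      (p) : A
    (w (p)) : C
  (g (w (p))) : ✗ arg 0 at [0, 0] has sort C, expected B


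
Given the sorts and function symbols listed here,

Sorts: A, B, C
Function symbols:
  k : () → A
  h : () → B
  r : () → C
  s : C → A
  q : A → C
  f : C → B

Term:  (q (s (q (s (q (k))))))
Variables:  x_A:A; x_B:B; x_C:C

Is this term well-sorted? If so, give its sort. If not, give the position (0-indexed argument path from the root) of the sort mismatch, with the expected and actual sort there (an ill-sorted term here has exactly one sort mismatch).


well-sorted; sort = C

          (k) : A
        (q (k)) : C
      (s (q (k))) : A
    (q (s (q (k)))) : C
  (s (q (s (q (k))))) : A
(q (s (q (s (q (k)))))) : C


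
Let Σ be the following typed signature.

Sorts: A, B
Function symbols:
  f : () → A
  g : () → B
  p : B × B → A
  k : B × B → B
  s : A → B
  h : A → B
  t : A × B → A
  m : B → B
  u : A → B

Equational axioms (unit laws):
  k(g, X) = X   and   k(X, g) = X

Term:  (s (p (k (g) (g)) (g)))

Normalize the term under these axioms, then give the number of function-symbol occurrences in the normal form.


size = 4

1. (s (p (k (g) (g)) (g)))  →  (s (p (g) (g)))
normal form: (s (p (g) (g)))


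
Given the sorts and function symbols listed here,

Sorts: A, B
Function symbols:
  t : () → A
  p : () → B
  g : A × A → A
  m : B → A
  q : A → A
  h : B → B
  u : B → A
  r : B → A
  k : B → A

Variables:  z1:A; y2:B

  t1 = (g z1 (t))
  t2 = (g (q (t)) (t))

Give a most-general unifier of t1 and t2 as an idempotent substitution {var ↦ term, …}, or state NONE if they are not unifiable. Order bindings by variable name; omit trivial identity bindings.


{z1 ↦ (q (t))}


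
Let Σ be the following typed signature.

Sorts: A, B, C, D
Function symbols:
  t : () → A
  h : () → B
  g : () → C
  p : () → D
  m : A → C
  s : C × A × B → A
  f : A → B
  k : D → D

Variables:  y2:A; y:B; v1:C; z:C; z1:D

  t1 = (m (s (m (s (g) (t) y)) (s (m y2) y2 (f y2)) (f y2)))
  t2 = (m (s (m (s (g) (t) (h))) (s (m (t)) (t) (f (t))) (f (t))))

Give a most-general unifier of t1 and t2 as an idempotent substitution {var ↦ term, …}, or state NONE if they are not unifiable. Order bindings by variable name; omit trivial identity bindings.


{y ↦ (h), y2 ↦ (t)}


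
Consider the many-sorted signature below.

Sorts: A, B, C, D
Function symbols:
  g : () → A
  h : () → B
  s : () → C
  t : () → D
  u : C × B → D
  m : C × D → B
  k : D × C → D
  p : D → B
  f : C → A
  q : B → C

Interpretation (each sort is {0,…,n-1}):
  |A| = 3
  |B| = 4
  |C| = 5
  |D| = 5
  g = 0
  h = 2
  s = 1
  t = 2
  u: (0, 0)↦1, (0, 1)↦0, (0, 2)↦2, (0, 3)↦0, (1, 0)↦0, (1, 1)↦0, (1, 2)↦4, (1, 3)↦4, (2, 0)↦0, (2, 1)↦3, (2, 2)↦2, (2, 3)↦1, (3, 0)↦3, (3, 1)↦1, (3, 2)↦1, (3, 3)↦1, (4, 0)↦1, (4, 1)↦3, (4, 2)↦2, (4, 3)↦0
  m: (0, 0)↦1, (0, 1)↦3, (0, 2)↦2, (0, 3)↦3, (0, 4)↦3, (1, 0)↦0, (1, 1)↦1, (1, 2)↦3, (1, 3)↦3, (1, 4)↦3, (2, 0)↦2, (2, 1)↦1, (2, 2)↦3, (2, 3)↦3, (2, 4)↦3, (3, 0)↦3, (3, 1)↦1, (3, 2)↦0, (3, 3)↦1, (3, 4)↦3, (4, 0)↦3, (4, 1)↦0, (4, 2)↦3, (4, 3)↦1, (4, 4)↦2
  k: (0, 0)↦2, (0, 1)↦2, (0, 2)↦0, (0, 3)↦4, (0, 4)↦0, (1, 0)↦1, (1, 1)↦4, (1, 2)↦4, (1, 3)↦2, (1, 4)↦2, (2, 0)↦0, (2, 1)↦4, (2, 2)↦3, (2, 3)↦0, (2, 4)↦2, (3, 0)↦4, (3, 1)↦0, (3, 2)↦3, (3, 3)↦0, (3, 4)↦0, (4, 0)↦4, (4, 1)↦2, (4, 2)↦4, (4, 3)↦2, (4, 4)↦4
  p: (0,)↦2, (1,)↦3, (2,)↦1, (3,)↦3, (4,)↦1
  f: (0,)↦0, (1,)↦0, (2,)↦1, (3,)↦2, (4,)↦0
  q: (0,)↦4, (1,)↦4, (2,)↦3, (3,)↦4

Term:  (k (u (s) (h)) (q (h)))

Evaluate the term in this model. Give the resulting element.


  s = 1
  h = 2
  (u (s) (h)) = u(1, 2) = 4
  h = 2
  (q (h)) = q(2,) = 3
  (k (u (s) (h)) (q (h))) = k(4, 3) = 2

value = 2


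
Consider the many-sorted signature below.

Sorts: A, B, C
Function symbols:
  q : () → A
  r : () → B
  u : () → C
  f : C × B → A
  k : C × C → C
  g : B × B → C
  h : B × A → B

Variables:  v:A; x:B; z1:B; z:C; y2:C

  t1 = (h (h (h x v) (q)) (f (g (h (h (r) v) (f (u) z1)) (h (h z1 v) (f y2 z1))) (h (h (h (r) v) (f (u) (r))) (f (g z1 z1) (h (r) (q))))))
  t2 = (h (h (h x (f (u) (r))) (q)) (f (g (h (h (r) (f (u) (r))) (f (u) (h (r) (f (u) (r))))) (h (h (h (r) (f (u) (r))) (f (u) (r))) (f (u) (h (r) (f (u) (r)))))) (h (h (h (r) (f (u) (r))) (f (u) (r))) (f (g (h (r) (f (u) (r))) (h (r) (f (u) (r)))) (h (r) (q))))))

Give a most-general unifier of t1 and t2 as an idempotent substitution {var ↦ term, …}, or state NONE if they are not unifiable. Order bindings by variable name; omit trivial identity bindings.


{v ↦ (f (u) (r)), y2 ↦ (u), z1 ↦ (h (r) (f (u) (r)))}


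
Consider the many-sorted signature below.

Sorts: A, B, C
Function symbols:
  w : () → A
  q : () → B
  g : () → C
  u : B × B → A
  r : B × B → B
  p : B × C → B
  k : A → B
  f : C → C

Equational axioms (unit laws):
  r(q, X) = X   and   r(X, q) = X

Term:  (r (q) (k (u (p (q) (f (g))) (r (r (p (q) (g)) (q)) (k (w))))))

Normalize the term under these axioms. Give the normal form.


1. (r (q) (k (u (p (q) (f (g))) (r (r (p (q) (g)) (q)) (k (w))))))  →  (k (u (p (q) (f (g))) (r (r (p (q) (g)) (q)) (k (w)))))
2. (k (u (p (q) (f (g))) (r (r (p (q) (g)) (q)) (k (w)))))  →  (k (u (p (q) (f (g))) (r (p (q) (g)) (k (w)))))

normal form = (k (u (p (q) (f (g))) (r (p (q) (g)) (k (w)))))


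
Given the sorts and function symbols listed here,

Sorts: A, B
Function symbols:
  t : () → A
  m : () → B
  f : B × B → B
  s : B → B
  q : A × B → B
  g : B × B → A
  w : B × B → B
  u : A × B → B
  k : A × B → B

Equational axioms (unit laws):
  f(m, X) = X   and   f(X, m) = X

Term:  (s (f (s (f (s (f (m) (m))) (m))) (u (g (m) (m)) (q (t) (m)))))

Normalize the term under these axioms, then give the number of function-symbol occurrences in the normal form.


1. (s (f (s (f (s (f (m) (m))) (m))) (u (g (m) (m)) (q (t) (m)))))  →  (s (f (s (s (f (m) (m)))) (u (g (m) (m)) (q (t) (m)))))
2. (s (f (s (s (f (m) (m)))) (u (g (m) (m)) (q (t) (m)))))  →  (s (f (s (s (m))) (u (g (m) (m)) (q (t) (m)))))
normal form: (s (f (s (s (m))) (u (g (m) (m)) (q (t) (m)))))

size = 12


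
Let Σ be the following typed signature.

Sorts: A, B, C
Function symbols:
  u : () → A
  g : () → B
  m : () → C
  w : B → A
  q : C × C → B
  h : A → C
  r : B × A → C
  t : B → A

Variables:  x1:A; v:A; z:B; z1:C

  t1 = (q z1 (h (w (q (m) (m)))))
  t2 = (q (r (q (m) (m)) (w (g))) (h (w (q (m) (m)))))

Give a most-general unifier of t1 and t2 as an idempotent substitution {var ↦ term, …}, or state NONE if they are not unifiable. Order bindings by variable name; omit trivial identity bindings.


{z1 ↦ (r (q (m) (m)) (w (g)))}


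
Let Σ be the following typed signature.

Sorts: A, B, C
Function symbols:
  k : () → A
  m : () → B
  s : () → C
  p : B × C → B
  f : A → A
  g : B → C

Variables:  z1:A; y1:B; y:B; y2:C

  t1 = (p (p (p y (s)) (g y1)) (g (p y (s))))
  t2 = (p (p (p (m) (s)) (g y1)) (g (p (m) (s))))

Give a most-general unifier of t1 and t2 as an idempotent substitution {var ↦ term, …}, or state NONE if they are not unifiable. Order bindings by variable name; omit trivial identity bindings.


{y ↦ (m)}


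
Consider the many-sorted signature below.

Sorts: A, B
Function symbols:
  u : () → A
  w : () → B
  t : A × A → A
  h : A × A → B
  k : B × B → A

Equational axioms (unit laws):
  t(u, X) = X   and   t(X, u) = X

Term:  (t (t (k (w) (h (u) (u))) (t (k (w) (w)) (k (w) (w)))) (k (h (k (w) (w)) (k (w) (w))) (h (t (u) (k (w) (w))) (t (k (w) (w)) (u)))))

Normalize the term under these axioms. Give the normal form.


normal form = (t (t (k (w) (h (u) (u))) (t (k (w) (w)) (k (w) (w)))) (k (h (k (w) (w)) (k (w) (w))) (h (k (w) (w)) (k (w) (w)))))

1. (t (t (k (w) (h (u) (u))) (t (k (w) (w)) (k (w) (w)))) (k (h (k (w) (w)) (k (w) (w))) (h (t (u) (k (w) (w))) (t (k (w) (w)) (u)))))  →  (t (t (k (w) (h (u) (u))) (t (k (w) (w)) (k (w) (w)))) (k (h (k (w) (w)) (k (w) (w))) (h (k (w) (w)) (t (k (w) (w)) (u)))))
2. (t (t (k (w) (h (u) (u))) (t (k (w) (w)) (k (w) (w)))) (k (h (k (w) (w)) (k (w) (w))) (h (k (w) (w)) (t (k (w) (w)) (u)))))  →  (t (t (k (w) (h (u) (u))) (t (k (w) (w)) (k (w) (w)))) (k (h (k (w) (w)) (k (w) (w))) (h (k (w) (w)) (k (w) (w)))))


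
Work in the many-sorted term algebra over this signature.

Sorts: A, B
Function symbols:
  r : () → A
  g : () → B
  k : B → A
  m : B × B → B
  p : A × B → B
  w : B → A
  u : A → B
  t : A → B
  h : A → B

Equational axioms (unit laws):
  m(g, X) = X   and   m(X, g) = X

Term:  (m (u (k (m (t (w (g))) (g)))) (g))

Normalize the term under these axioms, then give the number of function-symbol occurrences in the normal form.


1. (m (u (k (m (t (w (g))) (g)))) (g))  →  (u (k (m (t (w (g))) (g))))
2. (u (k (m (t (w (g))) (g))))  →  (u (k (t (w (g)))))
normal form: (u (k (t (w (g)))))

size = 5


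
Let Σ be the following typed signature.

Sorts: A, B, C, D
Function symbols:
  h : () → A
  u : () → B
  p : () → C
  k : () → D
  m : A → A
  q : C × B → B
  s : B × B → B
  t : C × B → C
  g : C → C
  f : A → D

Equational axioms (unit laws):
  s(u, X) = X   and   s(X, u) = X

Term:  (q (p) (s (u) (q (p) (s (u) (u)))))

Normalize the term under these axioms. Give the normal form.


1. (q (p) (s (u) (q (p) (s (u) (u)))))  →  (q (p) (q (p) (s (u) (u))))
2. (q (p) (q (p) (s (u) (u))))  →  (q (p) (q (p) (u)))

normal form = (q (p) (q (p) (u)))


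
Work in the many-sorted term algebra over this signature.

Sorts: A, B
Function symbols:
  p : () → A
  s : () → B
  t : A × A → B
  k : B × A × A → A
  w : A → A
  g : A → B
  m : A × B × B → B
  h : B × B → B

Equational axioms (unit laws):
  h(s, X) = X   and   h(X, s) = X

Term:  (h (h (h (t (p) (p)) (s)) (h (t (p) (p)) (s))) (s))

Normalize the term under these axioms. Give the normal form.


1. (h (h (h (t (p) (p)) (s)) (h (t (p) (p)) (s))) (s))  →  (h (h (t (p) (p)) (s)) (h (t (p) (p)) (s)))
2. (h (h (t (p) (p)) (s)) (h (t (p) (p)) (s)))  →  (h (t (p) (p)) (h (t (p) (p)) (s)))
3. (h (t (p) (p)) (h (t (p) (p)) (s)))  →  (h (t (p) (p)) (t (p) (p)))

normal form = (h (t (p) (p)) (t (p) (p)))


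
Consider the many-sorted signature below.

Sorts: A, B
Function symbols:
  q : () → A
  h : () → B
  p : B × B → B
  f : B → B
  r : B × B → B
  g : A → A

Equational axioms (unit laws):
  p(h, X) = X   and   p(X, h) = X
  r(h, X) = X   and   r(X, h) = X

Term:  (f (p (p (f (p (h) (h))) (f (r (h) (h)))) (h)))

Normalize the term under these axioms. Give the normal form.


normal form = (f (p (f (h)) (f (h))))

1. (f (p (p (f (p (h) (h))) (f (r (h) (h)))) (h)))  →  (f (p (f (p (h) (h))) (f (r (h) (h)))))
2. (f (p (f (p (h) (h))) (f (r (h) (h)))))  →  (f (p (f (h)) (f (r (h) (h)))))
3. (f (p (f (h)) (f (r (h) (h)))))  →  (f (p (f (h)) (f (h))))
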